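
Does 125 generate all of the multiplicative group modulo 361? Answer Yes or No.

No

φ(361) = φ(19^2) = 19·(19−1) = 342 = 2 · 3^2 · 19.
It suffices to check that the order of 125 is not a proper divisor of 342: compute 125^(342/q) for q ∈ {2, 3, 19}.
125^171 ≡ 1 (mod 361)  [q = 2: ≡ 1 ✗]
125^114 ≡ 1 (mod 361)  [q = 3: ≡ 1 ✗]
125^18 ≡ 324 (mod 361)  [q = 19: ≢ 1 ✓]
The check at q = 2 fails, so 125 generates a proper subgroup.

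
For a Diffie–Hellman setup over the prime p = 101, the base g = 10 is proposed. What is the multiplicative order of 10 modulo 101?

4

The order of 10 must divide φ(101) = 101 − 1 = 100 = 2^2 · 5^2.
Divisors of 100: 1, 2, 4, 5, 10, 20, 25, 50, 100.
Evaluate successive powers at the divisors of 100:
10^1 ≡ 10 (mod 101)
10^2 ≡ 100 (mod 101)
10^4 ≡ 1 (mod 101) ✓
Hence ord(10) = 4.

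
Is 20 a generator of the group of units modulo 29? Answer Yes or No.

φ(29) = 29 − 1 = 28 = 2^2 · 7.
It suffices to check that the order of 20 is not a proper divisor of 28: compute 20^(28/q) for q ∈ {2, 7}.
20^14 ≡ 1 (mod 29)  [q = 2: ≡ 1 ✗]
20^4 ≡ 7 (mod 29)  [q = 7: ≢ 1 ✓]
Since 20^14 ≡ 1, the order of 20 divides 14 < 28, so 20 is not a primitive root.

No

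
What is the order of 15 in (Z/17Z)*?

8

Since 15 ∈ (Z/17Z)^×, its order divides φ(17) = 17 − 1 = 16 = 2^4.
Divisors of 16: 1, 2, 4, 8, 16.
Test each divisor d:
15^1 ≡ 15
15^2 ≡ 4
15^4 ≡ 16
15^8 ≡ 1
Therefore the multiplicative order of 15 modulo 17 is 8.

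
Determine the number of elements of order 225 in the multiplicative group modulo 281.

0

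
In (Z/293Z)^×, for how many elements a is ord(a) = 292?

φ(293) = 293 − 1 = 292 = 2^2 · 73.
(Z/293Z)^× is cyclic (|G| = 292); a cyclic group of order m has exactly φ(d) elements of each order d | m, and none otherwise.
292 = 2^2 · 73 divides 292, and φ(292) = 144.

144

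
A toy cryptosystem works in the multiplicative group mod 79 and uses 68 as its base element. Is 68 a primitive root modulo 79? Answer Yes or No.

φ(79) = 79 − 1 = 78 = 2 · 3 · 13.
68 is a primitive root mod 79 iff 68^(φ(79)/q) ≢ 1 for every prime q | φ(79), i.e. q ∈ {2, 3, 13}.
68^39 ≡ 78 (mod 79)  [q = 2: ≢ 1 ✓]
68^26 ≡ 55 (mod 79)  [q = 3: ≢ 1 ✓]
68^6 ≡ 65 (mod 79)  [q = 13: ≢ 1 ✓]
Every test exponent gives a nontrivial residue, hence 68 generates the full group.

Yes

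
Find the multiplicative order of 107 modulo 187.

By Lagrange's theorem, ord_187(107) divides φ(187) = φ(11·17) = (11−1)·(17−1) = 10·16 = 160 = 2^5 · 5.
Divisors of 160: 1, 2, 4, 5, 8, 10, 16, 20, 32, 40, 80, 160.
Compute 107^d (mod 187) for the divisors d until we hit 1:
107^1 ≡ 107 (mod 187)
107^2 ≡ 42 (mod 187)
107^4 ≡ 81 (mod 187)
107^5 ≡ 65 (mod 187)
107^8 ≡ 16 (mod 187)
107^10 ≡ 111 (mod 187)
107^16 ≡ 69 (mod 187)
107^20 ≡ 166 (mod 187)
107^32 ≡ 86 (mod 187)
107^40 ≡ 67 (mod 187)
107^80 ≡ 1 (mod 187) ✓
Hence ord(107) = 80.

80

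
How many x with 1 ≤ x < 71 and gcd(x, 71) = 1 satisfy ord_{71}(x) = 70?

φ(71) = 71 − 1 = 70 = 2 · 5 · 7.
Since (Z/71Z)^× is cyclic of order 70, the number of elements of order d is φ(d) when d | 70 and 0 otherwise.
70 = 2 · 5 · 7 divides 70, and φ(70) = 24.

24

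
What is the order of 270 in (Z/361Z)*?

By Lagrange's theorem, ord_361(270) divides φ(361) = φ(19^2) = 19·(19−1) = 342 = 2 · 3^2 · 19.
Divisors of 342: 1, 2, 3, 6, 9, 18, 19, 38, 57, 114, 171, 342.
Test each divisor d:
270^1 ≡ 270 (mod 361)
270^2 ≡ 339 (mod 361)
270^3 ≡ 197 (mod 361)
270^6 ≡ 182 (mod 361)
270^9 ≡ 115 (mod 361)
270^18 ≡ 229 (mod 361)
270^19 ≡ 99 (mod 361)
270^38 ≡ 54 (mod 361)
270^57 ≡ 292 (mod 361)
270^114 ≡ 68 (mod 361)
270^171 ≡ 1 (mod 361) ✓
The smallest such exponent is 171, so the order of 270 is 171.

171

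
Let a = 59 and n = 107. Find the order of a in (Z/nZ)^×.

By Lagrange's theorem, ord_107(59) divides φ(107) = 107 − 1 = 106 = 2 · 53.
Divisors of 106: 1, 2, 53, 106.
Evaluate successive powers at the divisors of 106:
59^1 ≡ 59 (mod 107)
59^2 ≡ 57 (mod 107)
59^53 ≡ 106 (mod 107)
59^106 ≡ 1 (mod 107) ✓
Therefore the multiplicative order of 59 modulo 107 is 106.

106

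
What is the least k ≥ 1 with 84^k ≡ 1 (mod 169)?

Since 84 ∈ (Z/169Z)^×, its order divides φ(169) = φ(13^2) = 13·(13−1) = 156 = 2^2 · 3 · 13.
Divisors of 156: 1, 2, 3, 4, 6, 12, 13, 26, 39, 52, 78, 156.
Evaluate successive powers at the divisors of 156:
84^1 ≡ 84 (mod 169)
84^2 ≡ 127 (mod 169)
84^3 ≡ 21 (mod 169)
84^4 ≡ 74 (mod 169)
84^6 ≡ 103 (mod 169)
84^12 ≡ 131 (mod 169)
84^13 ≡ 19 (mod 169)
84^26 ≡ 23 (mod 169)
84^39 ≡ 99 (mod 169)
84^52 ≡ 22 (mod 169)
84^78 ≡ 168 (mod 169)
84^156 ≡ 1 (mod 169) ✓
Hence ord(84) = 156.

156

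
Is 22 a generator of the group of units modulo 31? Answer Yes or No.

φ(31) = 31 − 1 = 30 = 2 · 3 · 5.
An element g generates (Z/31Z)^× iff g^(30/q) ≢ 1 (mod 31) for each prime q ∈ {2, 3, 5}.
22^15 ≡ 30 (mod 31)  [q = 2: ≢ 1 ✓]
22^10 ≡ 5 (mod 31)  [q = 3: ≢ 1 ✓]
22^6 ≡ 8 (mod 31)  [q = 5: ≢ 1 ✓]
None equal 1, so ord_31(22) = 30: 22 is a primitive root.

Yes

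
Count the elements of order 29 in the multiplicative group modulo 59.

φ(59) = 59 − 1 = 58 = 2 · 29.
(Z/59Z)^× is cyclic (|G| = 58); a cyclic group of order m has exactly φ(d) elements of each order d | m, and none otherwise.
29 | 58, and φ(29) = 29 − 1 = 28.

28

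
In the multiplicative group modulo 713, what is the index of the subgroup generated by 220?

Since 220 ∈ (Z/713Z)^×, its order divides φ(713) = φ(23·31) = (23−1)·(31−1) = 22·30 = 660 = 2^2 · 3 · 5 · 11.
Divisors of 660: 1, 2, 3, 4, 5, 6, 10, 11, 12, 15, 20, 22, 30, 33, 44, 55, 60, 66, 110, 132, 165, 220, 330, 660.
Check 220^d mod 713 for each divisor in increasing order:
220^1 ≡ 220
220^2 ≡ 629
220^3 ≡ 58
220^4 ≡ 639
220^5 ≡ 119
220^6 ≡ 512
220^10 ≡ 614
220^11 ≡ 323
220^12 ≡ 473
220^15 ≡ 340
220^20 ≡ 532
220^22 ≡ 231
220^30 ≡ 94
220^33 ≡ 461
220^44 ≡ 599
220^55 ≡ 254
220^60 ≡ 280
220^66 ≡ 47
220^110 ≡ 346
220^132 ≡ 70
220^165 ≡ 185
220^220 ≡ 645
220^330 ≡ 1
Thus |⟨220⟩| = ord(220) = 330.
The index is φ(713) / ord(220) = 660 / 330 = 2.

2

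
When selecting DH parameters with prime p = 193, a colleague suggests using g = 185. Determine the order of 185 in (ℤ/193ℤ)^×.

32

By Lagrange's theorem, ord_193(185) divides φ(193) = 193 − 1 = 192 = 2^6 · 3.
Divisors of 192: 1, 2, 3, 4, 6, 8, 12, 16, 24, 32, 48, 64, 96, 192.
Compute 185^d (mod 193) for the divisors d until we hit 1:
185^1 ≡ 185 (mod 193)
185^2 ≡ 64 (mod 193)
185^3 ≡ 67 (mod 193)
185^4 ≡ 43 (mod 193)
185^6 ≡ 50 (mod 193)
185^8 ≡ 112 (mod 193)
185^12 ≡ 184 (mod 193)
185^16 ≡ 192 (mod 193)
185^24 ≡ 81 (mod 193)
185^32 ≡ 1 (mod 193) ✓
Therefore the multiplicative order of 185 modulo 193 is 32.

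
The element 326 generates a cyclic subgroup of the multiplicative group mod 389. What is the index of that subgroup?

4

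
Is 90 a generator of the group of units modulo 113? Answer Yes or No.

Yes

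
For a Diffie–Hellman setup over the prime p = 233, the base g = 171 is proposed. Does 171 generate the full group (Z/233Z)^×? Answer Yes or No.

No

φ(233) = 233 − 1 = 232 = 2^3 · 29.
An element g generates (Z/233Z)^× iff g^(232/q) ≢ 1 (mod 233) for each prime q ∈ {2, 29}.
171^116 ≡ 1 (mod 233)  [q = 2: ≡ 1 ✗]
171^8 ≡ 102 (mod 233)  [q = 29: ≢ 1 ✓]
171^116 ≡ 1 shows ord(171) | 116, strictly less than φ(233); not a primitive root.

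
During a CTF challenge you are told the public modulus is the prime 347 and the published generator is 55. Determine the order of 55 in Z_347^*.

346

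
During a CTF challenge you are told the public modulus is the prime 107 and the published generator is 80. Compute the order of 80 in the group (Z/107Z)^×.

By Lagrange's theorem, ord_107(80) divides φ(107) = 107 − 1 = 106 = 2 · 53.
Divisors of 106: 1, 2, 53, 106.
Check 80^d mod 107 for each divisor in increasing order:
80^1 ≡ 80
80^2 ≡ 87
80^53 ≡ 106
80^106 ≡ 1
The smallest such exponent is 106, so the order of 80 is 106.

106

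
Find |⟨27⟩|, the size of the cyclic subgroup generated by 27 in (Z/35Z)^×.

4

The order of 27 must divide φ(35) = φ(5·7) = (5−1)·(7−1) = 4·6 = 24 = 2^3 · 3.
Divisors of 24: 1, 2, 3, 4, 6, 8, 12, 24.
Test each divisor d:
27^1 ≡ 27 (mod 35)
27^2 ≡ 29 (mod 35)
27^3 ≡ 13 (mod 35)
27^4 ≡ 1 (mod 35) ✓
Therefore the multiplicative order of 27 modulo 35 is 4.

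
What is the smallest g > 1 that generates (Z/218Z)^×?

φ(218) = φ(2)·φ(109) = 1·108 = 108 = 2^2 · 3^3.
g is a primitive root iff g^(108/q) ≢ 1 (mod 218) for each prime q ∈ {2, 3}.
g = 2: gcd(2, 218) = 2 > 1, not a unit — skip.
g = 3: 3^54 ≡ 1 — hits 1, so not a primitive root.
g = 4: gcd(4, 218) = 2 > 1, not a unit — skip.
g = 5: 5^54 ≡ 1 — hits 1, so not a primitive root.
g = 6: gcd(6, 218) = 2 > 1, not a unit — skip.
g = 7: 7^54 ≡ 1 — hits 1, so not a primitive root.
g = 8: gcd(8, 218) = 2 > 1, not a unit — skip.
g = 9: 9^54 ≡ 1 — hits 1, so not a primitive root.
g = 10: gcd(10, 218) = 2 > 1, not a unit — skip.
g = 11: 11^54 ≡ 217; 11^36 ≡ 45 — none is 1, so 11 is a primitive root.
So 11 is the smallest generator of (Z/218Z)^×.

11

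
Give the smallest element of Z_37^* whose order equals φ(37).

2

φ(37) = 37 − 1 = 36 = 2^2 · 3^2.
g is a primitive root iff g^(36/q) ≢ 1 (mod 37) for each prime q ∈ {2, 3}.
g = 2: 2^18 ≡ 36; 2^12 ≡ 26 — none is 1, so 2 is a primitive root.
Hence the least primitive root of 37 is 2.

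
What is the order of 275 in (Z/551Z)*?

The order of 275 must divide φ(551) = φ(19·29) = (19−1)·(29−1) = 18·28 = 504 = 2^3 · 3^2 · 7.
Divisors of 504: 1, 2, 3, 4, 6, 7, 8, 9, 12, 14, 18, 21, 24, 28, 36, 42, 56, 63, 72, 84, 126, 168, 252, 504.
Check 275^d mod 551 for each divisor in increasing order:
275^1 ≡ 275
275^2 ≡ 138
275^3 ≡ 482
275^4 ≡ 310
275^6 ≡ 353
275^7 ≡ 99
275^8 ≡ 226
275^9 ≡ 438
275^12 ≡ 83
275^14 ≡ 434
275^18 ≡ 96
275^21 ≡ 539
275^24 ≡ 277
275^28 ≡ 465
275^36 ≡ 400
275^42 ≡ 144
275^56 ≡ 233
275^63 ≡ 476
275^72 ≡ 210
275^84 ≡ 349
275^126 ≡ 115
275^168 ≡ 30
275^252 ≡ 1
So ord_551(275) = 252.

252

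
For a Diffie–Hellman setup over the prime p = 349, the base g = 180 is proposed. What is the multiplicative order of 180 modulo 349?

By Lagrange's theorem, ord_349(180) divides φ(349) = 349 − 1 = 348 = 2^2 · 3 · 29.
Divisors of 348: 1, 2, 3, 4, 6, 12, 29, 58, 87, 116, 174, 348.
Test each divisor d:
180^1 ≡ 180 (mod 349)
180^2 ≡ 292 (mod 349)
180^3 ≡ 210 (mod 349)
180^4 ≡ 108 (mod 349)
180^6 ≡ 126 (mod 349)
180^12 ≡ 171 (mod 349)
180^29 ≡ 122 (mod 349)
180^58 ≡ 226 (mod 349)
180^87 ≡ 1 (mod 349) ✓
So ord_349(180) = 87.

87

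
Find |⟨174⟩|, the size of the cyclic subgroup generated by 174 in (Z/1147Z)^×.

15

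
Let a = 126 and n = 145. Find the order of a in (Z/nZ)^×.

28

Since 126 ∈ (Z/145Z)^×, its order divides φ(145) = φ(5·29) = (5−1)·(29−1) = 4·28 = 112 = 2^4 · 7.
Divisors of 112: 1, 2, 4, 7, 8, 14, 16, 28, 56, 112.
Check 126^d mod 145 for each divisor in increasing order:
126^1 ≡ 126
126^2 ≡ 71
126^4 ≡ 111
126^7 ≡ 46
126^8 ≡ 141
126^14 ≡ 86
126^16 ≡ 16
126^28 ≡ 1
So ord_145(126) = 28.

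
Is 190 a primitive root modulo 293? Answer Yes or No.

Yes

φ(293) = 293 − 1 = 292 = 2^2 · 73.
An element g generates (Z/293Z)^× iff g^(292/q) ≢ 1 (mod 293) for each prime q ∈ {2, 73}.
190^146 ≡ 292 (mod 293)  [q = 2: ≢ 1 ✓]
190^4 ≡ 205 (mod 293)  [q = 73: ≢ 1 ✓]
None equal 1, so ord_293(190) = 292: 190 is a primitive root.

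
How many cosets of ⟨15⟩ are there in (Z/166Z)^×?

1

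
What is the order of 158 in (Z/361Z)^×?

171

By Lagrange's theorem, ord_361(158) divides φ(361) = φ(19^2) = 19·(19−1) = 342 = 2 · 3^2 · 19.
Divisors of 342: 1, 2, 3, 6, 9, 18, 19, 38, 57, 114, 171, 342.
Compute 158^d (mod 361) for the divisors d until we hit 1:
158^1 ≡ 158
158^2 ≡ 55
158^3 ≡ 26
158^6 ≡ 315
158^9 ≡ 248
158^18 ≡ 134
158^19 ≡ 234
158^38 ≡ 245
158^57 ≡ 292
158^114 ≡ 68
158^171 ≡ 1
Hence ord(158) = 171.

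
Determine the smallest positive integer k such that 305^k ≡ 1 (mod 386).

4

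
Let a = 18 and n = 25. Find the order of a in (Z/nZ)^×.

4

ord(18) | φ(25) = φ(5^2) = 5·(5−1) = 20 = 2^2 · 5.
Divisors of 20: 1, 2, 4, 5, 10, 20.
Compute 18^d (mod 25) for the divisors d until we hit 1:
18^1 ≡ 18 (mod 25)
18^2 ≡ 24 (mod 25)
18^4 ≡ 1 (mod 25) ✓
The smallest such exponent is 4, so the order of 18 is 4.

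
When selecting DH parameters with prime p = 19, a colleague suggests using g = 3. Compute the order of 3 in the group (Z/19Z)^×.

18

Since 3 ∈ (Z/19Z)^×, its order divides φ(19) = 19 − 1 = 18 = 2 · 3^2.
Divisors of 18: 1, 2, 3, 6, 9, 18.
Test each divisor d:
3^1 ≡ 3
3^2 ≡ 9
3^3 ≡ 8
3^6 ≡ 7
3^9 ≡ 18
3^18 ≡ 1
The smallest such exponent is 18, so the order of 3 is 18.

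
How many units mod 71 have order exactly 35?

φ(71) = 71 − 1 = 70 = 2 · 5 · 7.
Since (Z/71Z)^× is cyclic of order 70, the number of elements of order d is φ(d) when d | 70 and 0 otherwise.
35 = 5 · 7 divides 70, and φ(35) = 24.

24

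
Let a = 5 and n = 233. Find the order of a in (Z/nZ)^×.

By Lagrange's theorem, ord_233(5) divides φ(233) = 233 − 1 = 232 = 2^3 · 29.
Divisors of 232: 1, 2, 4, 8, 29, 58, 116, 232.
Test each divisor d:
5^1 ≡ 5 (mod 233)
5^2 ≡ 25 (mod 233)
5^4 ≡ 159 (mod 233)
5^8 ≡ 117 (mod 233)
5^29 ≡ 12 (mod 233)
5^58 ≡ 144 (mod 233)
5^116 ≡ 232 (mod 233)
5^232 ≡ 1 (mod 233) ✓
The smallest such exponent is 232, so the order of 5 is 232.

232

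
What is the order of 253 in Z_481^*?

ord(253) | φ(481) = φ(13·37) = (13−1)·(37−1) = 12·36 = 432 = 2^4 · 3^3.
Divisors of 432: 1, 2, 3, 4, 6, 8, 9, 12, 16, 18, 24, 27, 36, 48, 54, 72, 108, 144, 216, 432.
Test each divisor d:
253^1 ≡ 253 (mod 481)
253^2 ≡ 36 (mod 481)
253^3 ≡ 450 (mod 481)
253^4 ≡ 334 (mod 481)
253^6 ≡ 480 (mod 481)
253^8 ≡ 445 (mod 481)
253^9 ≡ 31 (mod 481)
253^12 ≡ 1 (mod 481) ✓
Therefore the multiplicative order of 253 modulo 481 is 12.

12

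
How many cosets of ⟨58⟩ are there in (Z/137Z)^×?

1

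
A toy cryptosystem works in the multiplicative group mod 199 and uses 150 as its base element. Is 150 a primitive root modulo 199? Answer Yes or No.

φ(199) = 199 − 1 = 198 = 2 · 3^2 · 11.
An element g generates (Z/199Z)^× iff g^(198/q) ≢ 1 (mod 199) for each prime q ∈ {2, 3, 11}.
150^99 ≡ 198 (mod 199)  [q = 2: ≢ 1 ✓]
150^66 ≡ 92 (mod 199)  [q = 3: ≢ 1 ✓]
150^18 ≡ 114 (mod 199)  [q = 11: ≢ 1 ✓]
None equal 1, so ord_199(150) = 198: 150 is a primitive root.

Yes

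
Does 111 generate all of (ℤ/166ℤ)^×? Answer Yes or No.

No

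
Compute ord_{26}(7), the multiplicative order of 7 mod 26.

The order of 7 must divide φ(26) = φ(2)·φ(13) = 1·12 = 12 = 2^2 · 3.
Divisors of 12: 1, 2, 3, 4, 6, 12.
Test each divisor d:
7^1 ≡ 7 (mod 26)
7^2 ≡ 23 (mod 26)
7^3 ≡ 5 (mod 26)
7^4 ≡ 9 (mod 26)
7^6 ≡ 25 (mod 26)
7^12 ≡ 1 (mod 26) ✓
Hence ord(7) = 12.

12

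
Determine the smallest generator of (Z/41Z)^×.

6

φ(41) = 41 − 1 = 40 = 2^3 · 5.
Test candidates g = 2, 3, … against the prime factors q ∈ {2, 5} of φ(41): g is a generator iff g^(40/q) ≢ 1 for every such q.
g = 2: 2^20 ≡ 1 — hits 1, so not a primitive root.
g = 3: 3^20 ≡ 40; 3^8 ≡ 1 — hits 1, so not a primitive root.
g = 4: 4^20 ≡ 1 — hits 1, so not a primitive root.
g = 5: 5^20 ≡ 1 — hits 1, so not a primitive root.
g = 6: 6^20 ≡ 40; 6^8 ≡ 10 — none is 1, so 6 is a primitive root.
The smallest primitive root modulo 41 is 6.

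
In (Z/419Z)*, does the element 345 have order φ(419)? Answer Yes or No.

No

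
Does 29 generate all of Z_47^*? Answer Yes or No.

φ(47) = 47 − 1 = 46 = 2 · 23.
Test 29^(46/q) mod 47 for each prime factor q of 46:
29^23 ≡ 46 (mod 47)  [q = 2: ≢ 1 ✓]
29^2 ≡ 42 (mod 47)  [q = 23: ≢ 1 ✓]
All checks pass, so 29 has order 46 and is a primitive root modulo 47.

Yes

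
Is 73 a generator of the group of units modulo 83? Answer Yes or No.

Yes

φ(83) = 83 − 1 = 82 = 2 · 41.
An element g generates (Z/83Z)^× iff g^(82/q) ≢ 1 (mod 83) for each prime q ∈ {2, 41}.
73^41 ≡ 82 (mod 83)  [q = 2: ≢ 1 ✓]
73^2 ≡ 17 (mod 83)  [q = 41: ≢ 1 ✓]
All checks pass, so 73 has order 82 and is a primitive root modulo 83.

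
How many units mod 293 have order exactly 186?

φ(293) = 293 − 1 = 292 = 2^2 · 73.
In a cyclic group of order 292, there are φ(d) elements of order d for each divisor d of 292, and zero for non-divisors.
Since 186 ∤ 292, the count is 0.

0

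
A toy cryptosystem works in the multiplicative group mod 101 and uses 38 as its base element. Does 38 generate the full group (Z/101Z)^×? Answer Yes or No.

φ(101) = 101 − 1 = 100 = 2^2 · 5^2.
Test 38^(100/q) mod 101 for each prime factor q of 100:
38^50 ≡ 100 (mod 101)  [q = 2: ≢ 1 ✓]
38^20 ≡ 36 (mod 101)  [q = 5: ≢ 1 ✓]
None equal 1, so ord_101(38) = 100: 38 is a primitive root.

Yes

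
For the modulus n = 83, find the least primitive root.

2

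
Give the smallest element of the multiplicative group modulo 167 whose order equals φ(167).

φ(167) = 167 − 1 = 166 = 2 · 83.
g is a primitive root iff g^(166/q) ≢ 1 (mod 167) for each prime q ∈ {2, 83}.
g = 2: 2^83 ≡ 1 — hits 1, so not a primitive root.
g = 3: 3^83 ≡ 1 — hits 1, so not a primitive root.
g = 4: 4^83 ≡ 1 — hits 1, so not a primitive root.
g = 5: 5^83 ≡ 166; 5^2 ≡ 25 — none is 1, so 5 is a primitive root.
Hence the least primitive root of 167 is 5.

5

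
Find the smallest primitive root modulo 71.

7

φ(71) = 71 − 1 = 70 = 2 · 5 · 7.
g is a primitive root iff g^(70/q) ≢ 1 (mod 71) for each prime q ∈ {2, 5, 7}.
g = 2: 2^35 ≡ 1 — hits 1, so not a primitive root.
g = 3: 3^35 ≡ 1 — hits 1, so not a primitive root.
g = 4: 4^35 ≡ 1 — hits 1, so not a primitive root.
g = 5: 5^35 ≡ 1 — hits 1, so not a primitive root.
g = 6: 6^35 ≡ 1 — hits 1, so not a primitive root.
g = 7: 7^35 ≡ 70; 7^14 ≡ 54; 7^10 ≡ 45 — none is 1, so 7 is a primitive root.
The smallest primitive root modulo 71 is 7.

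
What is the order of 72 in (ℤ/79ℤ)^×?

ord(72) | φ(79) = 79 − 1 = 78 = 2 · 3 · 13.
Divisors of 78: 1, 2, 3, 6, 13, 26, 39, 78.
Test each divisor d:
72^1 ≡ 72 (mod 79)
72^2 ≡ 49 (mod 79)
72^3 ≡ 52 (mod 79)
72^6 ≡ 18 (mod 79)
72^13 ≡ 23 (mod 79)
72^26 ≡ 55 (mod 79)
72^39 ≡ 1 (mod 79) ✓
Therefore the multiplicative order of 72 modulo 79 is 39.

39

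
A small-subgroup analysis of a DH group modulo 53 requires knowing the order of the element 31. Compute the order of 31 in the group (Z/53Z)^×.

ord(31) | φ(53) = 53 − 1 = 52 = 2^2 · 13.
Divisors of 52: 1, 2, 4, 13, 26, 52.
Evaluate successive powers at the divisors of 52:
31^1 ≡ 31 (mod 53)
31^2 ≡ 7 (mod 53)
31^4 ≡ 49 (mod 53)
31^13 ≡ 30 (mod 53)
31^26 ≡ 52 (mod 53)
31^52 ≡ 1 (mod 53) ✓
Therefore the multiplicative order of 31 modulo 53 is 52.

52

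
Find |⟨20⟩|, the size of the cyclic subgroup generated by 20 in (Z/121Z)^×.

55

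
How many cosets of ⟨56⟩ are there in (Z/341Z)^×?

Since 56 ∈ (Z/341Z)^×, its order divides φ(341) = φ(11·31) = (11−1)·(31−1) = 10·30 = 300 = 2^2 · 3 · 5^2.
Divisors of 300: 1, 2, 3, 4, 5, 6, 10, 12, 15, 20, 25, 30, 50, 60, 75, 100, 150, 300.
Check 56^d mod 341 for each divisor in increasing order:
56^1 ≡ 56 (mod 341)
56^2 ≡ 67 (mod 341)
56^3 ≡ 1 (mod 341) ✓
So ord_341(56) = 3, hence |⟨56⟩| = 3.
Index = |(Z/341Z)^×| / |⟨56⟩| = 300 / 3 = 100.

100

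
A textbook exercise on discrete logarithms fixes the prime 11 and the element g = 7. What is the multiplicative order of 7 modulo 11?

Since 7 ∈ (Z/11Z)^×, its order divides φ(11) = 11 − 1 = 10 = 2 · 5.
Divisors of 10: 1, 2, 5, 10.
Evaluate successive powers at the divisors of 10:
7^1 ≡ 7 (mod 11)
7^2 ≡ 5 (mod 11)
7^5 ≡ 10 (mod 11)
7^10 ≡ 1 (mod 11) ✓
So ord_11(7) = 10.

10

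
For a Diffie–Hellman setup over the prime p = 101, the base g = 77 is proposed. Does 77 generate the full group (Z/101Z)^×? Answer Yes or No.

No

φ(101) = 101 − 1 = 100 = 2^2 · 5^2.
Test 77^(100/q) mod 101 for each prime factor q of 100:
77^50 ≡ 1 (mod 101)  [q = 2: ≡ 1 ✗]
77^20 ≡ 36 (mod 101)  [q = 5: ≢ 1 ✓]
77^50 ≡ 1 shows ord(77) | 50, strictly less than φ(101); not a primitive root.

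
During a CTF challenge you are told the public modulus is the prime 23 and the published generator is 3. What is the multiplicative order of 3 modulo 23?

11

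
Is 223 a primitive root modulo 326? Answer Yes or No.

φ(326) = φ(2)·φ(163) = 1·162 = 162 = 2 · 3^4.
223 is a primitive root mod 326 iff 223^(φ(326)/q) ≢ 1 for every prime q | φ(326), i.e. q ∈ {2, 3}.
223^81 ≡ 1 (mod 326)  [q = 2: ≡ 1 ✗]
223^54 ≡ 267 (mod 326)  [q = 3: ≢ 1 ✓]
Since 223^81 ≡ 1, the order of 223 divides 81 < 162, so 223 is not a primitive root.

No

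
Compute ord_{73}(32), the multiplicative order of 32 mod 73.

ord(32) | φ(73) = 73 − 1 = 72 = 2^3 · 3^2.
Divisors of 72: 1, 2, 3, 4, 6, 8, 9, 12, 18, 24, 36, 72.
Compute 32^d (mod 73) for the divisors d until we hit 1:
32^1 ≡ 32 (mod 73)
32^2 ≡ 2 (mod 73)
32^3 ≡ 64 (mod 73)
32^4 ≡ 4 (mod 73)
32^6 ≡ 8 (mod 73)
32^8 ≡ 16 (mod 73)
32^9 ≡ 1 (mod 73) ✓
The smallest such exponent is 9, so the order of 32 is 9.

9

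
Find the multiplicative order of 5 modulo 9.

6

Since 5 ∈ (Z/9Z)^×, its order divides φ(9) = φ(3^2) = 3·(3−1) = 6 = 2 · 3.
Divisors of 6: 1, 2, 3, 6.
Evaluate successive powers at the divisors of 6:
5^1 ≡ 5 (mod 9)
5^2 ≡ 7 (mod 9)
5^3 ≡ 8 (mod 9)
5^6 ≡ 1 (mod 9) ✓
The smallest such exponent is 6, so the order of 5 is 6.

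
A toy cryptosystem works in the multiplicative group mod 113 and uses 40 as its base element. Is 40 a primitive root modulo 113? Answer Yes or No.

No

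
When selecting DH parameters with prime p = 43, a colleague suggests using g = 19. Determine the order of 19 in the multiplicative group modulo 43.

42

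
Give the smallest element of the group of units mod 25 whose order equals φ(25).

φ(25) = φ(5^2) = 5·(5−1) = 20 = 2^2 · 5.
Test candidates g = 2, 3, … against the prime factors q ∈ {2, 5} of φ(25): g is a generator iff g^(20/q) ≢ 1 for every such q.
g = 2: 2^10 ≡ 24; 2^4 ≡ 16 — none is 1, so 2 is a primitive root.
So 2 is the smallest generator of (Z/25Z)^×.

2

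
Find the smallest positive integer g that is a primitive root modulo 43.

3

φ(43) = 43 − 1 = 42 = 2 · 3 · 7.
g is a primitive root iff g^(42/q) ≢ 1 (mod 43) for each prime q ∈ {2, 3, 7}.
g = 2: 2^21 ≡ 42; 2^14 ≡ 1 — hits 1, so not a primitive root.
g = 3: 3^21 ≡ 42; 3^14 ≡ 36; 3^6 ≡ 41 — none is 1, so 3 is a primitive root.
The smallest primitive root modulo 43 is 3.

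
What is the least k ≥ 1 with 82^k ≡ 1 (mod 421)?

15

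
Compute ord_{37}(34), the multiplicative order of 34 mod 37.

9

By Lagrange's theorem, ord_37(34) divides φ(37) = 37 − 1 = 36 = 2^2 · 3^2.
Divisors of 36: 1, 2, 3, 4, 6, 9, 12, 18, 36.
Evaluate successive powers at the divisors of 36:
34^1 ≡ 34 (mod 37)
34^2 ≡ 9 (mod 37)
34^3 ≡ 10 (mod 37)
34^4 ≡ 7 (mod 37)
34^6 ≡ 26 (mod 37)
34^9 ≡ 1 (mod 37) ✓
Therefore the multiplicative order of 34 modulo 37 is 9.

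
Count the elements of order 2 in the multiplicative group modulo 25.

φ(25) = φ(5^2) = 5·(5−1) = 20 = 2^2 · 5.
Since (Z/25Z)^× is cyclic of order 20, the number of elements of order d is φ(d) when d | 20 and 0 otherwise.
2 | 20, and φ(2) = 2 − 1 = 1.

1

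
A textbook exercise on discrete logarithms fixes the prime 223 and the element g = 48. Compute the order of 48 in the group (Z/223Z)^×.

222

Since 48 ∈ (Z/223Z)^×, its order divides φ(223) = 223 − 1 = 222 = 2 · 3 · 37.
Divisors of 222: 1, 2, 3, 6, 37, 74, 111, 222.
Evaluate successive powers at the divisors of 222:
48^1 ≡ 48 (mod 223)
48^2 ≡ 74 (mod 223)
48^3 ≡ 207 (mod 223)
48^6 ≡ 33 (mod 223)
48^37 ≡ 184 (mod 223)
48^74 ≡ 183 (mod 223)
48^111 ≡ 222 (mod 223)
48^222 ≡ 1 (mod 223) ✓
So ord_223(48) = 222.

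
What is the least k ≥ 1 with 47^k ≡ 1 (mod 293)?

Since 47 ∈ (Z/293Z)^×, its order divides φ(293) = 293 − 1 = 292 = 2^2 · 73.
Divisors of 292: 1, 2, 4, 73, 146, 292.
Test each divisor d:
47^1 ≡ 47
47^2 ≡ 158
47^4 ≡ 59
47^73 ≡ 155
47^146 ≡ 292
47^292 ≡ 1
So ord_293(47) = 292.

292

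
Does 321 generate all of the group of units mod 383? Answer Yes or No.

φ(383) = 383 − 1 = 382 = 2 · 191.
Test 321^(382/q) mod 383 for each prime factor q of 382:
321^191 ≡ 382 (mod 383)  [q = 2: ≢ 1 ✓]
321^2 ≡ 14 (mod 383)  [q = 191: ≢ 1 ✓]
Every test exponent gives a nontrivial residue, hence 321 generates the full group.

Yes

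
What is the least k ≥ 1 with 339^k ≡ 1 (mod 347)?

173

The order of 339 must divide φ(347) = 347 − 1 = 346 = 2 · 173.
Divisors of 346: 1, 2, 173, 346.
Evaluate successive powers at the divisors of 346:
339^1 ≡ 339
339^2 ≡ 64
339^173 ≡ 1
Hence ord(339) = 173.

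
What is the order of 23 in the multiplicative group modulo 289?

272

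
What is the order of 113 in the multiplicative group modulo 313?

13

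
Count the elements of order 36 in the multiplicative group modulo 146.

φ(146) = φ(2)·φ(73) = 1·72 = 72 = 2^3 · 3^2.
(Z/146Z)^× is cyclic (|G| = 72); a cyclic group of order m has exactly φ(d) elements of each order d | m, and none otherwise.
36 = 2^2 · 3^2 divides 72, and φ(36) = 12.

12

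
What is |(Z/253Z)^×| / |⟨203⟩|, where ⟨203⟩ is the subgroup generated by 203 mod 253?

2

The order of 203 must divide φ(253) = φ(11·23) = (11−1)·(23−1) = 10·22 = 220 = 2^2 · 5 · 11.
Divisors of 220: 1, 2, 4, 5, 10, 11, 20, 22, 44, 55, 110, 220.
Test each divisor d:
203^1 ≡ 203 (mod 253)
203^2 ≡ 223 (mod 253)
203^4 ≡ 141 (mod 253)
203^5 ≡ 34 (mod 253)
203^10 ≡ 144 (mod 253)
203^11 ≡ 137 (mod 253)
203^20 ≡ 243 (mod 253)
203^22 ≡ 47 (mod 253)
203^44 ≡ 185 (mod 253)
203^55 ≡ 45 (mod 253)
203^110 ≡ 1 (mod 253) ✓
The order of 203 is 110, so the subgroup it generates has 110 elements.
[(Z/253Z)^× : ⟨203⟩] = 220/110 = 2.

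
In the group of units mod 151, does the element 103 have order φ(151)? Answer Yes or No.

φ(151) = 151 − 1 = 150 = 2 · 3 · 5^2.
It suffices to check that the order of 103 is not a proper divisor of 150: compute 103^(150/q) for q ∈ {2, 3, 5}.
103^75 ≡ 1 (mod 151)  [q = 2: ≡ 1 ✗]
103^50 ≡ 32 (mod 151)  [q = 3: ≢ 1 ✓]
103^30 ≡ 59 (mod 151)  [q = 5: ≢ 1 ✓]
Since 103^75 ≡ 1, the order of 103 divides 75 < 150, so 103 is not a primitive root.

No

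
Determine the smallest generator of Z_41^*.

φ(41) = 41 − 1 = 40 = 2^3 · 5.
Test candidates g = 2, 3, … against the prime factors q ∈ {2, 5} of φ(41): g is a generator iff g^(40/q) ≢ 1 for every such q.
g = 2: 2^20 ≡ 1 — hits 1, so not a primitive root.
g = 3: 3^20 ≡ 40; 3^8 ≡ 1 — hits 1, so not a primitive root.
g = 4: 4^20 ≡ 1 — hits 1, so not a primitive root.
g = 5: 5^20 ≡ 1 — hits 1, so not a primitive root.
g = 6: 6^20 ≡ 40; 6^8 ≡ 10 — none is 1, so 6 is a primitive root.
So 6 is the smallest generator of (Z/41Z)^×.

6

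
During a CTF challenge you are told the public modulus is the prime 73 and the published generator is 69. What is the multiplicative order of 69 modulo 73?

18

The order of 69 must divide φ(73) = 73 − 1 = 72 = 2^3 · 3^2.
Divisors of 72: 1, 2, 3, 4, 6, 8, 9, 12, 18, 24, 36, 72.
Check 69^d mod 73 for each divisor in increasing order:
69^1 ≡ 69
69^2 ≡ 16
69^3 ≡ 9
69^4 ≡ 37
69^6 ≡ 8
69^8 ≡ 55
69^9 ≡ 72
69^12 ≡ 64
69^18 ≡ 1
The smallest such exponent is 18, so the order of 69 is 18.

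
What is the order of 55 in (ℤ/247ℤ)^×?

9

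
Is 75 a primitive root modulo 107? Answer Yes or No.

φ(107) = 107 − 1 = 106 = 2 · 53.
It suffices to check that the order of 75 is not a proper divisor of 106: compute 75^(106/q) for q ∈ {2, 53}.
75^53 ≡ 1 (mod 107)  [q = 2: ≡ 1 ✗]
75^2 ≡ 61 (mod 107)  [q = 53: ≢ 1 ✓]
75^53 ≡ 1 shows ord(75) | 53, strictly less than φ(107); not a primitive root.

No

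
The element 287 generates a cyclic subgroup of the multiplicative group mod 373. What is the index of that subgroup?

Since 287 ∈ (Z/373Z)^×, its order divides φ(373) = 373 − 1 = 372 = 2^2 · 3 · 31.
Divisors of 372: 1, 2, 3, 4, 6, 12, 31, 62, 93, 124, 186, 372.
Evaluate successive powers at the divisors of 372:
287^1 ≡ 287 (mod 373)
287^2 ≡ 309 (mod 373)
287^3 ≡ 282 (mod 373)
287^4 ≡ 366 (mod 373)
287^6 ≡ 75 (mod 373)
287^12 ≡ 30 (mod 373)
287^31 ≡ 372 (mod 373)
287^62 ≡ 1 (mod 373) ✓
The order of 287 is 62, so the subgroup it generates has 62 elements.
The index is φ(373) / ord(287) = 372 / 62 = 6.

6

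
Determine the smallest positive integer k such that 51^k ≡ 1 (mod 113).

56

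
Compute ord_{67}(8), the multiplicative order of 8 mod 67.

22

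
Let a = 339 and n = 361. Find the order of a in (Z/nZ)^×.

Since 339 ∈ (Z/361Z)^×, its order divides φ(361) = φ(19^2) = 19·(19−1) = 342 = 2 · 3^2 · 19.
Divisors of 342: 1, 2, 3, 6, 9, 18, 19, 38, 57, 114, 171, 342.
Compute 339^d (mod 361) for the divisors d until we hit 1:
339^1 ≡ 339 (mod 361)
339^2 ≡ 123 (mod 361)
339^3 ≡ 182 (mod 361)
339^6 ≡ 273 (mod 361)
339^9 ≡ 229 (mod 361)
339^18 ≡ 96 (mod 361)
339^19 ≡ 54 (mod 361)
339^38 ≡ 28 (mod 361)
339^57 ≡ 68 (mod 361)
339^114 ≡ 292 (mod 361)
339^171 ≡ 1 (mod 361) ✓
Therefore the multiplicative order of 339 modulo 361 is 171.

171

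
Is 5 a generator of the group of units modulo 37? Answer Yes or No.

Yes

φ(37) = 37 − 1 = 36 = 2^2 · 3^2.
It suffices to check that the order of 5 is not a proper divisor of 36: compute 5^(36/q) for q ∈ {2, 3}.
5^18 ≡ 36 (mod 37)  [q = 2: ≢ 1 ✓]
5^12 ≡ 10 (mod 37)  [q = 3: ≢ 1 ✓]
Every test exponent gives a nontrivial residue, hence 5 generates the full group.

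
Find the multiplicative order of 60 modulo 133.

18

Since 60 ∈ (Z/133Z)^×, its order divides φ(133) = φ(7·19) = (7−1)·(19−1) = 6·18 = 108 = 2^2 · 3^3.
Divisors of 108: 1, 2, 3, 4, 6, 9, 12, 18, 27, 36, 54, 108.
Compute 60^d (mod 133) for the divisors d until we hit 1:
60^1 ≡ 60
60^2 ≡ 9
60^3 ≡ 8
60^4 ≡ 81
60^6 ≡ 64
60^9 ≡ 113
60^12 ≡ 106
60^18 ≡ 1
Therefore the multiplicative order of 60 modulo 133 is 18.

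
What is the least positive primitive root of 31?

φ(31) = 31 − 1 = 30 = 2 · 3 · 5.
g is a primitive root iff g^(30/q) ≢ 1 (mod 31) for each prime q ∈ {2, 3, 5}.
g = 2: 2^15 ≡ 1 — hits 1, so not a primitive root.
g = 3: 3^15 ≡ 30; 3^10 ≡ 25; 3^6 ≡ 16 — none is 1, so 3 is a primitive root.
Hence the least primitive root of 31 is 3.

3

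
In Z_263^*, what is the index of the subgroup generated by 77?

1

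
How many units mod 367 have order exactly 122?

φ(367) = 367 − 1 = 366 = 2 · 3 · 61.
Since (Z/367Z)^× is cyclic of order 366, the number of elements of order d is φ(d) when d | 366 and 0 otherwise.
122 = 2 · 61 divides 366, and φ(122) = 60.

60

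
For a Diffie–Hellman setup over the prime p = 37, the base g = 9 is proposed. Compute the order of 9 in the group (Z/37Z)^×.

ord(9) | φ(37) = 37 − 1 = 36 = 2^2 · 3^2.
Divisors of 36: 1, 2, 3, 4, 6, 9, 12, 18, 36.
Test each divisor d:
9^1 ≡ 9 (mod 37)
9^2 ≡ 7 (mod 37)
9^3 ≡ 26 (mod 37)
9^4 ≡ 12 (mod 37)
9^6 ≡ 10 (mod 37)
9^9 ≡ 1 (mod 37) ✓
Therefore the multiplicative order of 9 modulo 37 is 9.

9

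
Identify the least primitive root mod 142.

7

φ(142) = φ(2)·φ(71) = 1·70 = 70 = 2 · 5 · 7.
Test candidates g = 2, 3, … against the prime factors q ∈ {2, 5, 7} of φ(142): g is a generator iff g^(70/q) ≢ 1 for every such q.
g = 2: gcd(2, 142) = 2 > 1, not a unit — skip.
g = 3: 3^35 ≡ 1 — hits 1, so not a primitive root.
g = 4: gcd(4, 142) = 2 > 1, not a unit — skip.
g = 5: 5^35 ≡ 1 — hits 1, so not a primitive root.
g = 6: gcd(6, 142) = 2 > 1, not a unit — skip.
g = 7: 7^35 ≡ 141; 7^14 ≡ 125; 7^10 ≡ 45 — none is 1, so 7 is a primitive root.
So 7 is the smallest generator of (Z/142Z)^×.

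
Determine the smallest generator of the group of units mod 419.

2

φ(419) = 419 − 1 = 418 = 2 · 11 · 19.
g is a primitive root iff g^(418/q) ≢ 1 (mod 419) for each prime q ∈ {2, 11, 19}.
g = 2: 2^209 ≡ 418; 2^38 ≡ 334; 2^22 ≡ 114 — none is 1, so 2 is a primitive root.
Hence the least primitive root of 419 is 2.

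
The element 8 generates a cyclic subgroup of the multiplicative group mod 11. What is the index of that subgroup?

1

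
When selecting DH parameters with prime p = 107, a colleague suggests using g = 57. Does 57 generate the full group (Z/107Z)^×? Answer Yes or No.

φ(107) = 107 − 1 = 106 = 2 · 53.
57 is a primitive root mod 107 iff 57^(φ(107)/q) ≢ 1 for every prime q | φ(107), i.e. q ∈ {2, 53}.
57^53 ≡ 1 (mod 107)  [q = 2: ≡ 1 ✗]
57^2 ≡ 39 (mod 107)  [q = 53: ≢ 1 ✓]
The check at q = 2 fails, so 57 generates a proper subgroup.

No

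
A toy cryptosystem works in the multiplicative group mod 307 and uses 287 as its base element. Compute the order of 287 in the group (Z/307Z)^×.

9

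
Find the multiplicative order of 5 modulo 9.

6

ord(5) | φ(9) = φ(3^2) = 3·(3−1) = 6 = 2 · 3.
Divisors of 6: 1, 2, 3, 6.
Evaluate successive powers at the divisors of 6:
5^1 ≡ 5
5^2 ≡ 7
5^3 ≡ 8
5^6 ≡ 1
The smallest such exponent is 6, so the order of 5 is 6.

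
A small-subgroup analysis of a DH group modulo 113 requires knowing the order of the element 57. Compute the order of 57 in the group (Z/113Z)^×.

28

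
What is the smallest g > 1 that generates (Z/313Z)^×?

φ(313) = 313 − 1 = 312 = 2^3 · 3 · 13.
Test candidates g = 2, 3, … against the prime factors q ∈ {2, 3, 13} of φ(313): g is a generator iff g^(312/q) ≢ 1 for every such q.
g = 2: 2^156 ≡ 1 — hits 1, so not a primitive root.
g = 3: 3^156 ≡ 1 — hits 1, so not a primitive root.
g = 4: 4^156 ≡ 1 — hits 1, so not a primitive root.
g = 5: 5^156 ≡ 312; 5^104 ≡ 1 — hits 1, so not a primitive root.
g = 6: 6^156 ≡ 1 — hits 1, so not a primitive root.
g = 7: 7^156 ≡ 312; 7^104 ≡ 1 — hits 1, so not a primitive root.
g = 8: 8^156 ≡ 1 — hits 1, so not a primitive root.
g = 9: 9^156 ≡ 1 — hits 1, so not a primitive root.
g = 10: 10^156 ≡ 312; 10^104 ≡ 214; 10^24 ≡ 103 — none is 1, so 10 is a primitive root.
Hence the least primitive root of 313 is 10.

10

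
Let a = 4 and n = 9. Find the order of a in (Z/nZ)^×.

3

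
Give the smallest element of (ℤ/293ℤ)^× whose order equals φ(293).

2

φ(293) = 293 − 1 = 292 = 2^2 · 73.
g is a primitive root iff g^(292/q) ≢ 1 (mod 293) for each prime q ∈ {2, 73}.
g = 2: 2^146 ≡ 292; 2^4 ≡ 16 — none is 1, so 2 is a primitive root.
The smallest primitive root modulo 293 is 2.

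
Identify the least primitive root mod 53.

φ(53) = 53 − 1 = 52 = 2^2 · 13.
Test candidates g = 2, 3, … against the prime factors q ∈ {2, 13} of φ(53): g is a generator iff g^(52/q) ≢ 1 for every such q.
g = 2: 2^26 ≡ 52; 2^4 ≡ 16 — none is 1, so 2 is a primitive root.
Hence the least primitive root of 53 is 2.

2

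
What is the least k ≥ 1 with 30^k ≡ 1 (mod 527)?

4

ord(30) | φ(527) = φ(17·31) = (17−1)·(31−1) = 16·30 = 480 = 2^5 · 3 · 5.
Divisors of 480: 1, 2, 3, 4, 5, 6, 8, 10, 12, 15, 16, 20, 24, 30, 32, 40, 48, 60, 80, 96, 120, 160, 240, 480.
Test each divisor d:
30^1 ≡ 30 (mod 527)
30^2 ≡ 373 (mod 527)
30^3 ≡ 123 (mod 527)
30^4 ≡ 1 (mod 527) ✓
So ord_527(30) = 4.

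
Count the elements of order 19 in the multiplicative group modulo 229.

18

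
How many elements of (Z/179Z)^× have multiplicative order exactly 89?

88

φ(179) = 179 − 1 = 178 = 2 · 89.
Since (Z/179Z)^× is cyclic of order 178, the number of elements of order d is φ(d) when d | 178 and 0 otherwise.
89 | 178, and φ(89) = 89 − 1 = 88.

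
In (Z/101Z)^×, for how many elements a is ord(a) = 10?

4

φ(101) = 101 − 1 = 100 = 2^2 · 5^2.
In a cyclic group of order 100, there are φ(d) elements of order d for each divisor d of 100, and zero for non-divisors.
10 = 2 · 5 divides 100, and φ(10) = 4.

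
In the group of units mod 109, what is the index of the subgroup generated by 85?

ord(85) | φ(109) = 109 − 1 = 108 = 2^2 · 3^3.
Divisors of 108: 1, 2, 3, 4, 6, 9, 12, 18, 27, 36, 54, 108.
Test each divisor d:
85^1 ≡ 85 (mod 109)
85^2 ≡ 31 (mod 109)
85^3 ≡ 19 (mod 109)
85^4 ≡ 89 (mod 109)
85^6 ≡ 34 (mod 109)
85^9 ≡ 101 (mod 109)
85^12 ≡ 66 (mod 109)
85^18 ≡ 64 (mod 109)
85^27 ≡ 33 (mod 109)
85^36 ≡ 63 (mod 109)
85^54 ≡ 108 (mod 109)
85^108 ≡ 1 (mod 109) ✓
So ord_109(85) = 108, hence |⟨85⟩| = 108.
Index = |(Z/109Z)^×| / |⟨85⟩| = 108 / 108 = 1.

1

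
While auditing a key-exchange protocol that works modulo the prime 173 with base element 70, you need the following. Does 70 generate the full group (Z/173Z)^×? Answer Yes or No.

Yes

φ(173) = 173 − 1 = 172 = 2^2 · 43.
Test 70^(172/q) mod 173 for each prime factor q of 172:
70^86 ≡ 172 (mod 173)  [q = 2: ≢ 1 ✓]
70^4 ≡ 22 (mod 173)  [q = 43: ≢ 1 ✓]
Every test exponent gives a nontrivial residue, hence 70 generates the full group.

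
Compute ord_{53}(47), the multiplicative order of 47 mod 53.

The order of 47 must divide φ(53) = 53 − 1 = 52 = 2^2 · 13.
Divisors of 52: 1, 2, 4, 13, 26, 52.
Compute 47^d (mod 53) for the divisors d until we hit 1:
47^1 ≡ 47 (mod 53)
47^2 ≡ 36 (mod 53)
47^4 ≡ 24 (mod 53)
47^13 ≡ 1 (mod 53) ✓
Therefore the multiplicative order of 47 modulo 53 is 13.

13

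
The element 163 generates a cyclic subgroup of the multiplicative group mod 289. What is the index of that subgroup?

1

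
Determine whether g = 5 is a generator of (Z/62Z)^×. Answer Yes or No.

No

φ(62) = φ(2)·φ(31) = 1·30 = 30 = 2 · 3 · 5.
It suffices to check that the order of 5 is not a proper divisor of 30: compute 5^(30/q) for q ∈ {2, 3, 5}.
5^15 ≡ 1 (mod 62)  [q = 2: ≡ 1 ✗]
5^10 ≡ 5 (mod 62)  [q = 3: ≢ 1 ✓]
5^6 ≡ 1 (mod 62)  [q = 5: ≡ 1 ✗]
Since 5^15 ≡ 1, the order of 5 divides 15 < 30, so 5 is not a primitive root.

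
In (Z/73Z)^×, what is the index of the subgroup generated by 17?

3

Since 17 ∈ (Z/73Z)^×, its order divides φ(73) = 73 − 1 = 72 = 2^3 · 3^2.
Divisors of 72: 1, 2, 3, 4, 6, 8, 9, 12, 18, 24, 36, 72.
Check 17^d mod 73 for each divisor in increasing order:
17^1 ≡ 17 (mod 73)
17^2 ≡ 70 (mod 73)
17^3 ≡ 22 (mod 73)
17^4 ≡ 9 (mod 73)
17^6 ≡ 46 (mod 73)
17^8 ≡ 8 (mod 73)
17^9 ≡ 63 (mod 73)
17^12 ≡ 72 (mod 73)
17^18 ≡ 27 (mod 73)
17^24 ≡ 1 (mod 73) ✓
Thus |⟨17⟩| = ord(17) = 24.
The index is φ(73) / ord(17) = 72 / 24 = 3.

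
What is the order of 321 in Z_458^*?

228

ord(321) | φ(458) = φ(2)·φ(229) = 1·228 = 228 = 2^2 · 3 · 19.
Divisors of 228: 1, 2, 3, 4, 6, 12, 19, 38, 57, 76, 114, 228.
Check 321^d mod 458 for each divisor in increasing order:
321^1 ≡ 321 (mod 458)
321^2 ≡ 449 (mod 458)
321^3 ≡ 317 (mod 458)
321^4 ≡ 81 (mod 458)
321^6 ≡ 187 (mod 458)
321^12 ≡ 161 (mod 458)
321^19 ≡ 89 (mod 458)
321^38 ≡ 135 (mod 458)
321^57 ≡ 107 (mod 458)
321^76 ≡ 363 (mod 458)
321^114 ≡ 457 (mod 458)
321^228 ≡ 1 (mod 458) ✓
The smallest such exponent is 228, so the order of 321 is 228.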